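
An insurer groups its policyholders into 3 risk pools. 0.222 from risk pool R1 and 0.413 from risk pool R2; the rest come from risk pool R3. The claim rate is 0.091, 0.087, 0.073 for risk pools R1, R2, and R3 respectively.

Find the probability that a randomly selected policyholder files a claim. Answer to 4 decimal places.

P(C) ≈ 0.0828

P(R3) = 1 − (0.222 + 0.413) = 0.365.
Using total probability over the partition,
P(C) = P(C|R1)·P(R1) + P(C|R2)·P(R2) + P(C|R3)·P(R3)
      = 0.091·0.222 + 0.087·0.413 + 0.073·0.365
      = 0.020202 + 0.035931 + 0.026645 = 0.082778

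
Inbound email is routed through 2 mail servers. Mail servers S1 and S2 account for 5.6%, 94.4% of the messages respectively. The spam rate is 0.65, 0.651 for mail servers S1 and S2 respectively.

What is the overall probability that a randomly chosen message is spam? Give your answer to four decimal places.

0.6509

P(S) = P(S|S1)·P(S1) + P(S|S2)·P(S2)
      = 0.65·0.056 + 0.651·0.944
      = 0.0364 + 0.614544 = 0.650944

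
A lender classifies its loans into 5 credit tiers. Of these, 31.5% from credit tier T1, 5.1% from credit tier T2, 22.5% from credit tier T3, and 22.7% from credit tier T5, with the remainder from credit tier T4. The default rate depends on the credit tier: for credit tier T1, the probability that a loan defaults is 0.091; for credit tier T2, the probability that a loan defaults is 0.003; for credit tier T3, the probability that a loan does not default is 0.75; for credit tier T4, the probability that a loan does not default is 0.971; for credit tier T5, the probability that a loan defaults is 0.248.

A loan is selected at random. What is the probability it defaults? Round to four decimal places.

P(D) ≈ 0.1466

P(T4) = 1 − (0.315 + 0.051 + 0.225 + 0.227) = 0.182.
P(D|T3) = 1 − 0.75 = 0.25.
P(D|T4) = 1 − 0.971 = 0.029.
P(D) = P(D|T1)·P(T1) + P(D|T2)·P(T2) + P(D|T3)·P(T3) + P(D|T4)·P(T4) + P(D|T5)·P(T5)
      = 0.091·0.315 + 0.003·0.051 + 0.25·0.225 + 0.029·0.182 + 0.248·0.227
      = 0.028665 + 0.000153 + 0.05625 + 0.005278 + 0.056296 = 0.146642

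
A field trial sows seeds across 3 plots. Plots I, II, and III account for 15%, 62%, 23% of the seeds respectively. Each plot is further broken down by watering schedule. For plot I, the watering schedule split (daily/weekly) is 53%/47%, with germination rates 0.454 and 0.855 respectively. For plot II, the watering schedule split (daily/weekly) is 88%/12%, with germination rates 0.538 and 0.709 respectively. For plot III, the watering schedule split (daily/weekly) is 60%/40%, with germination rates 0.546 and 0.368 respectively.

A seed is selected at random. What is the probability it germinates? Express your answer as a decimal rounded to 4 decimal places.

P(G|I) = 0.53·0.454 + 0.47·0.855 = 0.24062 + 0.40185 = 0.64247
P(G|II) = 0.88·0.538 + 0.12·0.709 = 0.47344 + 0.08508 = 0.55852
P(G|III) = 0.6·0.546 + 0.4·0.368 = 0.3276 + 0.1472 = 0.4748
Then overall,
P(G) = 0.15·0.64247 + 0.62·0.55852 + 0.23·0.4748
      = 0.0963705 + 0.3462824 + 0.109204 = 0.5518569

P(G) ≈ 0.5519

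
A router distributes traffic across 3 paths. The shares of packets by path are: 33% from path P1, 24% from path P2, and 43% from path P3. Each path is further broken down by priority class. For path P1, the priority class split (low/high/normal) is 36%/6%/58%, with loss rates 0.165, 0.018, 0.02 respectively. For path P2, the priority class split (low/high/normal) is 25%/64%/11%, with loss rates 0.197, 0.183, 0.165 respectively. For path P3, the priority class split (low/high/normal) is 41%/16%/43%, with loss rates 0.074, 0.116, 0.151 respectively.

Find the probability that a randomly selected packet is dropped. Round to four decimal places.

P(L|P1) = 0.36·0.165 + 0.06·0.018 + 0.58·0.02 = 0.0594 + 0.00108 + 0.0116 = 0.07208
P(L|P2) = 0.25·0.197 + 0.64·0.183 + 0.11·0.165 = 0.04925 + 0.11712 + 0.01815 = 0.18452
P(L|P3) = 0.41·0.074 + 0.16·0.116 + 0.43·0.151 = 0.03034 + 0.01856 + 0.06493 = 0.11383
Then overall,
P(L) = 0.33·0.07208 + 0.24·0.18452 + 0.43·0.11383
      = 0.0237864 + 0.0442848 + 0.0489469 = 0.1170181

0.1170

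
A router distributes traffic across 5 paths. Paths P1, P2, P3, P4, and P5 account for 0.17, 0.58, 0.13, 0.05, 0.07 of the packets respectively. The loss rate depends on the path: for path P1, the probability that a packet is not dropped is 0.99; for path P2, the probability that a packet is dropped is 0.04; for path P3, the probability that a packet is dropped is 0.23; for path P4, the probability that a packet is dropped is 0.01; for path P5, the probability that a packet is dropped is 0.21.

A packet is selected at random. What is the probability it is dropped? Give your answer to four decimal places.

0.0700

P(L|P1) = 1 − 0.99 = 0.01.
Summing over the partition,
P(L) = P(L|P1)·P(P1) + P(L|P2)·P(P2) + P(L|P3)·P(P3) + P(L|P4)·P(P4) + P(L|P5)·P(P5)
      = 0.01·0.17 + 0.04·0.58 + 0.23·0.13 + 0.01·0.05 + 0.21·0.07
      = 0.0017 + 0.0232 + 0.0299 + 0.0005 + 0.0147 = 0.07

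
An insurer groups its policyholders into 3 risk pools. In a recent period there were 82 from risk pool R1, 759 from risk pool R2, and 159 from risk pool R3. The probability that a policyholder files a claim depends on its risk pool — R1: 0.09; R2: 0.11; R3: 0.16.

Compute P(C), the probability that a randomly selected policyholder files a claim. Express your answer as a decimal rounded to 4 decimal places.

Total: 82 + 759 + 159 = 1000.
P(R1) = 82/1000 = 0.082. P(R2) = 759/1000 = 0.759. P(R3) = 159/1000 = 0.159.
P(C) = P(C|R1)·P(R1) + P(C|R2)·P(R2) + P(C|R3)·P(R3)
      = 0.09·0.082 + 0.11·0.759 + 0.16·0.159
      = 0.00738 + 0.08349 + 0.02544 = 0.11631

P(C) ≈ 0.1163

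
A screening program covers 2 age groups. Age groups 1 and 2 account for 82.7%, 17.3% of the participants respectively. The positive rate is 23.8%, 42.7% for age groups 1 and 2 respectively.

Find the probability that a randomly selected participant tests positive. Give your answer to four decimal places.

0.2707

P(T) = P(T|1)·P(1) + P(T|2)·P(2)
      = 0.238·0.827 + 0.427·0.173
      = 0.196826 + 0.073871 = 0.270697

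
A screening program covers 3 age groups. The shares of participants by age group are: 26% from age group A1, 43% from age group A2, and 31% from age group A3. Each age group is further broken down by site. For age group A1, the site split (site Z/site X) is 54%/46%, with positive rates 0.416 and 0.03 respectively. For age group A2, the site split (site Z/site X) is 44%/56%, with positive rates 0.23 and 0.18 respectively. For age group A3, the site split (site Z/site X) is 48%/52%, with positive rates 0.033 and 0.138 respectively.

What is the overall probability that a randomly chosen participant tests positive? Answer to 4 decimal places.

0.1760

P(T|A1) = 0.54·0.416 + 0.46·0.03 = 0.22464 + 0.0138 = 0.23844
P(T|A2) = 0.44·0.23 + 0.56·0.18 = 0.1012 + 0.1008 = 0.202
P(T|A3) = 0.48·0.033 + 0.52·0.138 = 0.01584 + 0.07176 = 0.0876
Then overall,
P(T) = 0.26·0.23844 + 0.43·0.202 + 0.31·0.0876
      = 0.0619944 + 0.08686 + 0.027156 = 0.1760104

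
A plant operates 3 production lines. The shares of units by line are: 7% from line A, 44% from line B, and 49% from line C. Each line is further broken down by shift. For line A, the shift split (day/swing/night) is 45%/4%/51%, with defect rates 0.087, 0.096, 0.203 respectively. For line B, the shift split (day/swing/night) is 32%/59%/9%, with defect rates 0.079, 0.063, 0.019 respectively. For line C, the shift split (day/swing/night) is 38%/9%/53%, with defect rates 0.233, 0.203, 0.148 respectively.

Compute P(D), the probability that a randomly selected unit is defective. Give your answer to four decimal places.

P(D) ≈ 0.1293

P(D|A) = 0.45·0.087 + 0.04·0.096 + 0.51·0.203 = 0.03915 + 0.00384 + 0.10353 = 0.14652
P(D|B) = 0.32·0.079 + 0.59·0.063 + 0.09·0.019 = 0.02528 + 0.03717 + 0.00171 = 0.06416
P(D|C) = 0.38·0.233 + 0.09·0.203 + 0.53·0.148 = 0.08854 + 0.01827 + 0.07844 = 0.18525
By total probability over the outer partition,
P(D) = 0.07·0.14652 + 0.44·0.06416 + 0.49·0.18525
      = 0.0102564 + 0.0282304 + 0.0907725 = 0.1292593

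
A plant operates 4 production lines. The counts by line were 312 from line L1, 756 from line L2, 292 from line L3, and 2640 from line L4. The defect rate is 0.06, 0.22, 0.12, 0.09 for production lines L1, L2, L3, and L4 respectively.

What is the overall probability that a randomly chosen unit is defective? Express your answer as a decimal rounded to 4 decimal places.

P(D) ≈ 0.1144

Total: 312 + 756 + 292 + 2640 = 4000.
P(L1) = 312/4000 = 0.078. P(L2) = 756/4000 = 0.189. P(L3) = 292/4000 = 0.073. P(L4) = 2640/4000 = 0.66.
By the law of total probability,
P(D) = P(D|L1)·P(L1) + P(D|L2)·P(L2) + P(D|L3)·P(L3) + P(D|L4)·P(L4)
      = 0.06·0.078 + 0.22·0.189 + 0.12·0.073 + 0.09·0.66
      = 0.00468 + 0.04158 + 0.00876 + 0.0594 = 0.11442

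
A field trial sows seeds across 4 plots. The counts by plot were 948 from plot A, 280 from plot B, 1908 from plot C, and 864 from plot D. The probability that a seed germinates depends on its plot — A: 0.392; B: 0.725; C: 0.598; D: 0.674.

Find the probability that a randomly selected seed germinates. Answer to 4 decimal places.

Total: 948 + 280 + 1908 + 864 = 4000.
P(A) = 948/4000 = 0.237. P(B) = 280/4000 = 0.07. P(C) = 1908/4000 = 0.477. P(D) = 864/4000 = 0.216.
P(G) = P(G|A)·P(A) + P(G|B)·P(B) + P(G|C)·P(C) + P(G|D)·P(D)
      = 0.392·0.237 + 0.725·0.07 + 0.598·0.477 + 0.674·0.216
      = 0.092904 + 0.05075 + 0.285246 + 0.145584 = 0.574484

0.5745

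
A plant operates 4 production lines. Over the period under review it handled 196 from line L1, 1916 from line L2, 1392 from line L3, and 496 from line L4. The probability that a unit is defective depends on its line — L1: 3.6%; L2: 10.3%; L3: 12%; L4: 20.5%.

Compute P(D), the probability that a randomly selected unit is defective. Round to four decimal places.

Total: 196 + 1916 + 1392 + 496 = 4000.
P(L1) = 196/4000 = 0.049. P(L2) = 1916/4000 = 0.479. P(L3) = 1392/4000 = 0.348. P(L4) = 496/4000 = 0.124.
Summing over the partition,
P(D) = P(D|L1)·P(L1) + P(D|L2)·P(L2) + P(D|L3)·P(L3) + P(D|L4)·P(L4)
      = 0.036·0.049 + 0.103·0.479 + 0.12·0.348 + 0.205·0.124
      = 0.001764 + 0.049337 + 0.04176 + 0.02542 = 0.118281

P(D) ≈ 0.1183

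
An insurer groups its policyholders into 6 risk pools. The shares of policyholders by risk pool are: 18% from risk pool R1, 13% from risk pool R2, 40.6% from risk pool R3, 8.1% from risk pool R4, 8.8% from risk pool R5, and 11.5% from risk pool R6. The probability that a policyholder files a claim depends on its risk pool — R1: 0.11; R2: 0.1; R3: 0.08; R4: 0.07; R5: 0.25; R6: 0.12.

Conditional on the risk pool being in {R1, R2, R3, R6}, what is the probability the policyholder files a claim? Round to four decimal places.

0.0952

Let S = {R1, R2, R3, R6}.
P(S) = 0.18 + 0.13 + 0.406 + 0.115 = 0.831.
P(C ∩ S) = 0.11·0.18 + 0.1·0.13 + 0.08·0.406 + 0.12·0.115 = 0.0198 + 0.013 + 0.03248 + 0.0138 = 0.07908.
P(C | S) = 0.07908 / 0.831 = 0.095162…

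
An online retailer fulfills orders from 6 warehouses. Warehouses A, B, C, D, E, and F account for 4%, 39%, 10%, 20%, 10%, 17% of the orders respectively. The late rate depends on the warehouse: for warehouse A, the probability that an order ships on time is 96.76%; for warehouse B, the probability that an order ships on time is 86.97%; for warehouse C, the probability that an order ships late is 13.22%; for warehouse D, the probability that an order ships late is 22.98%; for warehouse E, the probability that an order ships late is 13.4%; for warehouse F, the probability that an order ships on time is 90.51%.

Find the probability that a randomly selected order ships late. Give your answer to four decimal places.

P(L|A) = 1 − 0.9676 = 0.0324.
P(L|B) = 1 − 0.8697 = 0.1303.
P(L|F) = 1 − 0.9051 = 0.0949.
Summing over the partition,
P(L) = P(L|A)·P(A) + P(L|B)·P(B) + P(L|C)·P(C) + P(L|D)·P(D) + P(L|E)·P(E) + P(L|F)·P(F)
      = 0.0324·0.04 + 0.1303·0.39 + 0.1322·0.1 + 0.2298·0.2 + 0.134·0.1 + 0.0949·0.17
      = 0.001296 + 0.050817 + 0.01322 + 0.04596 + 0.0134 + 0.016133 = 0.140826

0.1408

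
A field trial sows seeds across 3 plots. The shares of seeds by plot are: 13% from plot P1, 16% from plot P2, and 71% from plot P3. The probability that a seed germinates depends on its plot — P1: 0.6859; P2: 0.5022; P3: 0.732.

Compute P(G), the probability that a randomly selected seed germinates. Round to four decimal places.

Using total probability over the partition,
P(G) = P(G|P1)·P(P1) + P(G|P2)·P(P2) + P(G|P3)·P(P3)
      = 0.6859·0.13 + 0.5022·0.16 + 0.732·0.71
      = 0.089167 + 0.080352 + 0.51972 = 0.689239

P(G) ≈ 0.6892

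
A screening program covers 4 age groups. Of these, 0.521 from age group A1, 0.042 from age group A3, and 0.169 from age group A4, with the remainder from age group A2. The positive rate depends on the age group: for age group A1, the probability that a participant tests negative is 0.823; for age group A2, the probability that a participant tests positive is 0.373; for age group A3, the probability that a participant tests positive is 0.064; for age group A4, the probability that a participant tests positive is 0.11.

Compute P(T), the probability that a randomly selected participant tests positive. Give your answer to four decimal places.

P(A2) = 1 − (0.521 + 0.042 + 0.169) = 0.268.
P(T|A1) = 1 − 0.823 = 0.177.
P(T) = P(T|A1)·P(A1) + P(T|A2)·P(A2) + P(T|A3)·P(A3) + P(T|A4)·P(A4)
      = 0.177·0.521 + 0.373·0.268 + 0.064·0.042 + 0.11·0.169
      = 0.092217 + 0.099964 + 0.002688 + 0.01859 = 0.213459

0.2135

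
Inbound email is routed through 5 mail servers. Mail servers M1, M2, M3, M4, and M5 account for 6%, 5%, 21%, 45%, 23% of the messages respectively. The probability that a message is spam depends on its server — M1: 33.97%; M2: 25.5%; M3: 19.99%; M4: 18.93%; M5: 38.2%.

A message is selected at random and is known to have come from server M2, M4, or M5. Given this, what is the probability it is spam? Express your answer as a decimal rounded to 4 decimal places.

Let J = {M2, M4, M5}.
P(J) = 0.05 + 0.45 + 0.23 = 0.73.
P(S ∩ J) = 0.255·0.05 + 0.1893·0.45 + 0.382·0.23 = 0.01275 + 0.085185 + 0.08786 = 0.185795.
P(S | J) = 0.185795 / 0.73 = 0.254514…

P(S|J) ≈ 0.2545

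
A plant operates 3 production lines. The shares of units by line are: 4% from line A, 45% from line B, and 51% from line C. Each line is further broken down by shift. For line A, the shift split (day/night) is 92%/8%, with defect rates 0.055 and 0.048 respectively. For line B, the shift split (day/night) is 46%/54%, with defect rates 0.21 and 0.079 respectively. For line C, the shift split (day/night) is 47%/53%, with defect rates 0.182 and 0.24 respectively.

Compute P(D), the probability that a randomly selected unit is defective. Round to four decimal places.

0.1733

P(D|A) = 0.92·0.055 + 0.08·0.048 = 0.0506 + 0.00384 = 0.05444
P(D|B) = 0.46·0.21 + 0.54·0.079 = 0.0966 + 0.04266 = 0.13926
P(D|C) = 0.47·0.182 + 0.53·0.24 = 0.08554 + 0.1272 = 0.21274
Then overall,
P(D) = 0.04·0.05444 + 0.45·0.13926 + 0.51·0.21274
      = 0.0021776 + 0.062667 + 0.1084974 = 0.173342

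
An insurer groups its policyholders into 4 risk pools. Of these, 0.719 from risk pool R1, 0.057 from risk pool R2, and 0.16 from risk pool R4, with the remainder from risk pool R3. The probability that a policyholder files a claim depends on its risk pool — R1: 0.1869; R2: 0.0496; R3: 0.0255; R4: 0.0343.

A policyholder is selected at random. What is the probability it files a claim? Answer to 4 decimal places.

P(R3) = 1 − (0.719 + 0.057 + 0.16) = 0.064.
Using total probability over the partition,
P(C) = P(C|R1)·P(R1) + P(C|R2)·P(R2) + P(C|R3)·P(R3) + P(C|R4)·P(R4)
      = 0.1869·0.719 + 0.0496·0.057 + 0.0255·0.064 + 0.0343·0.16
      = 0.1343811 + 0.0028272 + 0.001632 + 0.005488 = 0.1443283

0.1443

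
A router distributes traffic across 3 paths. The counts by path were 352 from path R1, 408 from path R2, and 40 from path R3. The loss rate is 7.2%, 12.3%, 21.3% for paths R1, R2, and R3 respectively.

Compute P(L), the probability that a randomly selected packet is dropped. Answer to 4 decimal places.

P(L) ≈ 0.1051

Total: 352 + 408 + 40 = 800.
P(R1) = 352/800 = 0.44. P(R2) = 408/800 = 0.51. P(R3) = 40/800 = 0.05.
By the law of total probability,
P(L) = P(L|R1)·P(R1) + P(L|R2)·P(R2) + P(L|R3)·P(R3)
      = 0.072·0.44 + 0.123·0.51 + 0.213·0.05
      = 0.03168 + 0.06273 + 0.01065 = 0.10506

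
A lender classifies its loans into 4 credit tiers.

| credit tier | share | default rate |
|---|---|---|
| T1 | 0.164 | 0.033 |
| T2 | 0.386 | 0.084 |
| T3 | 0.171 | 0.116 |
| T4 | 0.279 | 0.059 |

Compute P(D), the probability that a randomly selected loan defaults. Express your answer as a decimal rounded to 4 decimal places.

0.0741

By the law of total probability,
P(D) = P(D|T1)·P(T1) + P(D|T2)·P(T2) + P(D|T3)·P(T3) + P(D|T4)·P(T4)
      = 0.033·0.164 + 0.084·0.386 + 0.116·0.171 + 0.059·0.279
      = 0.005412 + 0.032424 + 0.019836 + 0.016461 = 0.074133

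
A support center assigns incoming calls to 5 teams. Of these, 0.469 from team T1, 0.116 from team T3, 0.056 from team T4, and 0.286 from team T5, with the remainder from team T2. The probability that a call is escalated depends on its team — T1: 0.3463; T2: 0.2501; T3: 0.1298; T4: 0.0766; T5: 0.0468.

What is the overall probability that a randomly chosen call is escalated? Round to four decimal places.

0.2134

P(T2) = 1 − (0.469 + 0.116 + 0.056 + 0.286) = 0.073.
P(E) = P(E|T1)·P(T1) + P(E|T2)·P(T2) + P(E|T3)·P(T3) + P(E|T4)·P(T4) + P(E|T5)·P(T5)
      = 0.3463·0.469 + 0.2501·0.073 + 0.1298·0.116 + 0.0766·0.056 + 0.0468·0.286
      = 0.1624147 + 0.0182573 + 0.0150568 + 0.0042896 + 0.0133848 = 0.2134032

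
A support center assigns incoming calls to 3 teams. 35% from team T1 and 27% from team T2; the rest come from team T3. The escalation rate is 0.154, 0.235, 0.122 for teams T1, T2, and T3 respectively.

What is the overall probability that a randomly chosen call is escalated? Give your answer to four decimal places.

P(T3) = 1 − (0.35 + 0.27) = 0.38.
P(E) = P(E|T1)·P(T1) + P(E|T2)·P(T2) + P(E|T3)·P(T3)
      = 0.154·0.35 + 0.235·0.27 + 0.122·0.38
      = 0.0539 + 0.06345 + 0.04636 = 0.16371

P(E) ≈ 0.1637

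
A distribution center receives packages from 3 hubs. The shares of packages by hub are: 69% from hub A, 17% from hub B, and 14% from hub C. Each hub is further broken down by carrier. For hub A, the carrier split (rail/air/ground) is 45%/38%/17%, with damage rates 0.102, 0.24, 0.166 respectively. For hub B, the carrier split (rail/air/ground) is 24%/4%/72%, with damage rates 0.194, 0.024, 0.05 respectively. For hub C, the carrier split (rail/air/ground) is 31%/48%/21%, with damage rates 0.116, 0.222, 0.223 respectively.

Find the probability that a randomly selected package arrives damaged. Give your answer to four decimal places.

P(D|A) = 0.45·0.102 + 0.38·0.24 + 0.17·0.166 = 0.0459 + 0.0912 + 0.02822 = 0.16532
P(D|B) = 0.24·0.194 + 0.04·0.024 + 0.72·0.05 = 0.04656 + 0.00096 + 0.036 = 0.08352
P(D|C) = 0.31·0.116 + 0.48·0.222 + 0.21·0.223 = 0.03596 + 0.10656 + 0.04683 = 0.18935
Then overall,
P(D) = 0.69·0.16532 + 0.17·0.08352 + 0.14·0.18935
      = 0.1140708 + 0.0141984 + 0.026509 = 0.1547782

P(D) ≈ 0.1548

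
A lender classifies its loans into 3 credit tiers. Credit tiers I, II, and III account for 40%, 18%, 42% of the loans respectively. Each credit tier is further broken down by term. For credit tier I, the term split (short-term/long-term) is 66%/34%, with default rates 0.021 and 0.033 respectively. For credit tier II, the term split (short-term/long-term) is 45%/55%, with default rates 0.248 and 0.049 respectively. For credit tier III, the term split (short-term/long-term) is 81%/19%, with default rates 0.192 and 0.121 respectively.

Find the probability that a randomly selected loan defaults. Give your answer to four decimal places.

P(D|I) = 0.66·0.021 + 0.34·0.033 = 0.01386 + 0.01122 = 0.02508
P(D|II) = 0.45·0.248 + 0.55·0.049 = 0.1116 + 0.02695 = 0.13855
P(D|III) = 0.81·0.192 + 0.19·0.121 = 0.15552 + 0.02299 = 0.17851
Then overall,
P(D) = 0.4·0.02508 + 0.18·0.13855 + 0.42·0.17851
      = 0.010032 + 0.024939 + 0.0749742 = 0.1099452

P(D) ≈ 0.1099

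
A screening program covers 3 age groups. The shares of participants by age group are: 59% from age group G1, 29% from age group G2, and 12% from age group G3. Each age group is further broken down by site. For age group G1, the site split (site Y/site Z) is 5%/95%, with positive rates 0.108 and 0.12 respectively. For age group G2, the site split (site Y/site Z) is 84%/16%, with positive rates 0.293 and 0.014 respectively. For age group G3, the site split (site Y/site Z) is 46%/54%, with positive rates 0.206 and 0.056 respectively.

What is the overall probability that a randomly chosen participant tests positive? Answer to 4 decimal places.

P(T) ≈ 0.1575

P(T|G1) = 0.05·0.108 + 0.95·0.12 = 0.0054 + 0.114 = 0.1194
P(T|G2) = 0.84·0.293 + 0.16·0.014 = 0.24612 + 0.00224 = 0.24836
P(T|G3) = 0.46·0.206 + 0.54·0.056 = 0.09476 + 0.03024 = 0.125
By total probability over the outer partition,
P(T) = 0.59·0.1194 + 0.29·0.24836 + 0.12·0.125
      = 0.070446 + 0.0720244 + 0.015 = 0.1574704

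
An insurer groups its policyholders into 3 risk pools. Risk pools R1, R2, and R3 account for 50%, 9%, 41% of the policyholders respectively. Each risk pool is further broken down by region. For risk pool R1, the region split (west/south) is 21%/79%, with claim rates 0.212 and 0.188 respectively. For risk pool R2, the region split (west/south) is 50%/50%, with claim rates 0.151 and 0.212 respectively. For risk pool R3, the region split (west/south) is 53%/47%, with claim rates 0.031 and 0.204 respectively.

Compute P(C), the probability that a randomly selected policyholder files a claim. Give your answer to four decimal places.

0.1589

P(C|R1) = 0.21·0.212 + 0.79·0.188 = 0.04452 + 0.14852 = 0.19304
P(C|R2) = 0.5·0.151 + 0.5·0.212 = 0.0755 + 0.106 = 0.1815
P(C|R3) = 0.53·0.031 + 0.47·0.204 = 0.01643 + 0.09588 = 0.11231
Then overall,
P(C) = 0.5·0.19304 + 0.09·0.1815 + 0.41·0.11231
      = 0.09652 + 0.016335 + 0.0460471 = 0.1589021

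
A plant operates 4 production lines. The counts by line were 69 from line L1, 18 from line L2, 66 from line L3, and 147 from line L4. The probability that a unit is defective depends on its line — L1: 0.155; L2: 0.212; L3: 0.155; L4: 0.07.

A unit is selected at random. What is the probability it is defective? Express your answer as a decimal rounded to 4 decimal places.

Total: 69 + 18 + 66 + 147 = 300.
P(L1) = 69/300 = 0.23. P(L2) = 18/300 = 0.06. P(L3) = 66/300 = 0.22. P(L4) = 147/300 = 0.49.
P(D) = P(D|L1)·P(L1) + P(D|L2)·P(L2) + P(D|L3)·P(L3) + P(D|L4)·P(L4)
      = 0.155·0.23 + 0.212·0.06 + 0.155·0.22 + 0.07·0.49
      = 0.03565 + 0.01272 + 0.0341 + 0.0343 = 0.11677

0.1168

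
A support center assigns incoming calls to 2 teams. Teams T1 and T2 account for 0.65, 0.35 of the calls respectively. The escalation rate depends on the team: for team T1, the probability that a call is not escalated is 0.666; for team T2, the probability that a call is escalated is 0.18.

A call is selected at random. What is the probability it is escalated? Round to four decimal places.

P(E|T1) = 1 − 0.666 = 0.334.
P(E) = P(E|T1)·P(T1) + P(E|T2)·P(T2)
      = 0.334·0.65 + 0.18·0.35
      = 0.2171 + 0.063 = 0.2801

P(E) ≈ 0.2801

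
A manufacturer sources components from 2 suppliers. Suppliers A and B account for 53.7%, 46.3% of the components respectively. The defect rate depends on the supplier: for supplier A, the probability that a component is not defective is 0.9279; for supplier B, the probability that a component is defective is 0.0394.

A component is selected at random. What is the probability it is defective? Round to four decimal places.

0.0570

P(D|A) = 1 − 0.9279 = 0.0721.
Summing over the partition,
P(D) = P(D|A)·P(A) + P(D|B)·P(B)
      = 0.0721·0.537 + 0.0394·0.463
      = 0.0387177 + 0.0182422 = 0.0569599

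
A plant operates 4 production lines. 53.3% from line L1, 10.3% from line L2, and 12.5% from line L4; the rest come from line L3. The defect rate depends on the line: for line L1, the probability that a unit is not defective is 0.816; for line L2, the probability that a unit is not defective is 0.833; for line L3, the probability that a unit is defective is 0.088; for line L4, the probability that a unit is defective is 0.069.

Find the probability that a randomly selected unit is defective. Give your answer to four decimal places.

0.1449

P(L3) = 1 − (0.533 + 0.103 + 0.125) = 0.239.
P(D|L1) = 1 − 0.816 = 0.184.
P(D|L2) = 1 − 0.833 = 0.167.
Using total probability over the partition,
P(D) = P(D|L1)·P(L1) + P(D|L2)·P(L2) + P(D|L3)·P(L3) + P(D|L4)·P(L4)
      = 0.184·0.533 + 0.167·0.103 + 0.088·0.239 + 0.069·0.125
      = 0.098072 + 0.017201 + 0.021032 + 0.008625 = 0.14493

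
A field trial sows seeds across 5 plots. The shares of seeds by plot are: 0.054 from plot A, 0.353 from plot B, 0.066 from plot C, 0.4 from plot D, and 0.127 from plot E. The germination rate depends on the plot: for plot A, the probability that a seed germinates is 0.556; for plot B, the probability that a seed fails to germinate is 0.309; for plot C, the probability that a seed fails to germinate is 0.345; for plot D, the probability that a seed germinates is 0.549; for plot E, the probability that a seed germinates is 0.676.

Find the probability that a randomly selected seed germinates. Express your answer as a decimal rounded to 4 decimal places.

P(G) ≈ 0.6226

P(G|B) = 1 − 0.309 = 0.691.
P(G|C) = 1 − 0.345 = 0.655.
Using total probability over the partition,
P(G) = P(G|A)·P(A) + P(G|B)·P(B) + P(G|C)·P(C) + P(G|D)·P(D) + P(G|E)·P(E)
      = 0.556·0.054 + 0.691·0.353 + 0.655·0.066 + 0.549·0.4 + 0.676·0.127
      = 0.030024 + 0.243923 + 0.04323 + 0.2196 + 0.085852 = 0.622629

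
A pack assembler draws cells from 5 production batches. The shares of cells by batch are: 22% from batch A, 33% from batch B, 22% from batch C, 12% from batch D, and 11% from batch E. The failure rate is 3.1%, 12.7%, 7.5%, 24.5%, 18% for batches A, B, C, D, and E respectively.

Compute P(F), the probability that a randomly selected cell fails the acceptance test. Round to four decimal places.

P(F) ≈ 0.1144

Summing over the partition,
P(F) = P(F|A)·P(A) + P(F|B)·P(B) + P(F|C)·P(C) + P(F|D)·P(D) + P(F|E)·P(E)
      = 0.031·0.22 + 0.127·0.33 + 0.075·0.22 + 0.245·0.12 + 0.18·0.11
      = 0.00682 + 0.04191 + 0.0165 + 0.0294 + 0.0198 = 0.11443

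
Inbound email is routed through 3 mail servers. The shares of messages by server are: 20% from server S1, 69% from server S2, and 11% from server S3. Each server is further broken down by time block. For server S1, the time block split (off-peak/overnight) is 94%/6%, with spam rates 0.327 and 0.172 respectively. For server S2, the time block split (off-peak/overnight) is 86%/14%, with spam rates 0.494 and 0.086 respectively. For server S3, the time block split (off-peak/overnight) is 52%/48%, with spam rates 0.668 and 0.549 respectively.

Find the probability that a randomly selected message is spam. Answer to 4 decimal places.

P(S|S1) = 0.94·0.327 + 0.06·0.172 = 0.30738 + 0.01032 = 0.3177
P(S|S2) = 0.86·0.494 + 0.14·0.086 = 0.42484 + 0.01204 = 0.43688
P(S|S3) = 0.52·0.668 + 0.48·0.549 = 0.34736 + 0.26352 = 0.61088
By total probability over the outer partition,
P(S) = 0.2·0.3177 + 0.69·0.43688 + 0.11·0.61088
      = 0.06354 + 0.3014472 + 0.0671968 = 0.432184

0.4322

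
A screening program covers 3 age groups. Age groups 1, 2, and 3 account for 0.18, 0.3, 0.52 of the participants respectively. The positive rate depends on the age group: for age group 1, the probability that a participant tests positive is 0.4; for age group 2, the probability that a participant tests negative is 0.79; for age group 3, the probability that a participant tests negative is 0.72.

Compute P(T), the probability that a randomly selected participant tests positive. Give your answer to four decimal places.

0.2806

P(T|2) = 1 − 0.79 = 0.21.
P(T|3) = 1 − 0.72 = 0.28.
P(T) = P(T|1)·P(1) + P(T|2)·P(2) + P(T|3)·P(3)
      = 0.4·0.18 + 0.21·0.3 + 0.28·0.52
      = 0.072 + 0.063 + 0.1456 = 0.2806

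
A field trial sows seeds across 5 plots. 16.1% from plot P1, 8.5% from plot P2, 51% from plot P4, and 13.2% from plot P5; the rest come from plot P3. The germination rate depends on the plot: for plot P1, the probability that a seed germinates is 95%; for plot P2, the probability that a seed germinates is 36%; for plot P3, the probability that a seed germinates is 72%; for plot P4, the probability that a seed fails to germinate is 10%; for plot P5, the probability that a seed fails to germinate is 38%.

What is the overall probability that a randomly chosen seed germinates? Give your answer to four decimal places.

P(P3) = 1 − (0.161 + 0.085 + 0.51 + 0.132) = 0.112.
P(G|P4) = 1 − 0.1 = 0.9.
P(G|P5) = 1 − 0.38 = 0.62.
By the law of total probability,
P(G) = P(G|P1)·P(P1) + P(G|P2)·P(P2) + P(G|P3)·P(P3) + P(G|P4)·P(P4) + P(G|P5)·P(P5)
      = 0.95·0.161 + 0.36·0.085 + 0.72·0.112 + 0.9·0.51 + 0.62·0.132
      = 0.15295 + 0.0306 + 0.08064 + 0.459 + 0.08184 = 0.80503

0.8050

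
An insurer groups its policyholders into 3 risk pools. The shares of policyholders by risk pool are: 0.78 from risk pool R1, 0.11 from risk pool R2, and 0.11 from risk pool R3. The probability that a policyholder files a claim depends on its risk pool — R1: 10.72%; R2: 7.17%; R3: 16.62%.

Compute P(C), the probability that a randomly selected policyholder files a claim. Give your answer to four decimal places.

P(C) = P(C|R1)·P(R1) + P(C|R2)·P(R2) + P(C|R3)·P(R3)
      = 0.1072·0.78 + 0.0717·0.11 + 0.1662·0.11
      = 0.083616 + 0.007887 + 0.018282 = 0.109785

0.1098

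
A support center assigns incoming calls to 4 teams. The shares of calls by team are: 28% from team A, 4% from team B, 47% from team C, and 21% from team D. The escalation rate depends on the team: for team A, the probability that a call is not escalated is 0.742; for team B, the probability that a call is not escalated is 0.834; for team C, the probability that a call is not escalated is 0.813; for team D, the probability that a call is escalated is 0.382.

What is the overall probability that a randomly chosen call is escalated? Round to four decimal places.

0.2470

P(E|A) = 1 − 0.742 = 0.258.
P(E|B) = 1 − 0.834 = 0.166.
P(E|C) = 1 − 0.813 = 0.187.
By the law of total probability,
P(E) = P(E|A)·P(A) + P(E|B)·P(B) + P(E|C)·P(C) + P(E|D)·P(D)
      = 0.258·0.28 + 0.166·0.04 + 0.187·0.47 + 0.382·0.21
      = 0.07224 + 0.00664 + 0.08789 + 0.08022 = 0.24699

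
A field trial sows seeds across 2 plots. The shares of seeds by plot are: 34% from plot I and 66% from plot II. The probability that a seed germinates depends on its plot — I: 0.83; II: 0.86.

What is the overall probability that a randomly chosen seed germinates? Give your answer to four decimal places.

P(G) = P(G|I)·P(I) + P(G|II)·P(II)
      = 0.83·0.34 + 0.86·0.66
      = 0.2822 + 0.5676 = 0.8498

P(G) ≈ 0.8498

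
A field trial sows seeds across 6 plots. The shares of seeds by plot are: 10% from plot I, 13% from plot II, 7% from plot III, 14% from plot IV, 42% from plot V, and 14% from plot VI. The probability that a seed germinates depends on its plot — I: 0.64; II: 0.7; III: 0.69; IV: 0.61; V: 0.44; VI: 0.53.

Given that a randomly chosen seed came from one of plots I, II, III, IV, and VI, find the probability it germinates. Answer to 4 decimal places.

Let S = {I, II, III, IV, VI}.
P(S) = 0.1 + 0.13 + 0.07 + 0.14 + 0.14 = 0.58.
P(G ∩ S) = 0.64·0.1 + 0.7·0.13 + 0.69·0.07 + 0.61·0.14 + 0.53·0.14 = 0.064 + 0.091 + 0.0483 + 0.0854 + 0.0742 = 0.3629.
P(G | S) = 0.3629 / 0.58 = 0.625690…

P(G|S) ≈ 0.6257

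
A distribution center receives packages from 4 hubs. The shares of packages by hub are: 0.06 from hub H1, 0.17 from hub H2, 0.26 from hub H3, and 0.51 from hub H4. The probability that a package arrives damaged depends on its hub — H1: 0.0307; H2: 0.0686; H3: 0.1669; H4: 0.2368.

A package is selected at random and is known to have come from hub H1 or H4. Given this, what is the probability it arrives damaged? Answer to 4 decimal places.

Let S = {H1, H4}.
P(S) = 0.06 + 0.51 = 0.57.
P(D ∩ S) = 0.0307·0.06 + 0.2368·0.51 = 0.001842 + 0.120768 = 0.12261.
P(D | S) = 0.12261 / 0.57 = 0.215105…

0.2151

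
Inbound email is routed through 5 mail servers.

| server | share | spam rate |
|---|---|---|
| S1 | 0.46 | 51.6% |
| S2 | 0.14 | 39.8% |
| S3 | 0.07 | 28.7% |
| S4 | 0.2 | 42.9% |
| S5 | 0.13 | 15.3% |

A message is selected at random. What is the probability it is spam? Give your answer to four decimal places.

P(S) ≈ 0.4189

P(S) = P(S|S1)·P(S1) + P(S|S2)·P(S2) + P(S|S3)·P(S3) + P(S|S4)·P(S4) + P(S|S5)·P(S5)
      = 0.516·0.46 + 0.398·0.14 + 0.287·0.07 + 0.429·0.2 + 0.153·0.13
      = 0.23736 + 0.05572 + 0.02009 + 0.0858 + 0.01989 = 0.41886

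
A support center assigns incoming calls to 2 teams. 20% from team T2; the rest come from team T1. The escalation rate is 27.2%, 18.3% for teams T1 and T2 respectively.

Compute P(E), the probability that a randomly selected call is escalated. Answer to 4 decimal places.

P(T1) = 1 − (0.2) = 0.8.
P(E) = P(E|T1)·P(T1) + P(E|T2)·P(T2)
      = 0.272·0.8 + 0.183·0.2
      = 0.2176 + 0.0366 = 0.2542

0.2542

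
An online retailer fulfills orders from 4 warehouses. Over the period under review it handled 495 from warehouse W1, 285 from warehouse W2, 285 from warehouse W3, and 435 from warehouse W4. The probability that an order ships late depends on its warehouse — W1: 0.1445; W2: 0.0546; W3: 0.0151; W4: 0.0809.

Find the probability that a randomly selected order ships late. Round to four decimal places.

Total: 495 + 285 + 285 + 435 = 1500.
P(W1) = 495/1500 = 0.33. P(W2) = 285/1500 = 0.19. P(W3) = 285/1500 = 0.19. P(W4) = 435/1500 = 0.29.
P(L) = P(L|W1)·P(W1) + P(L|W2)·P(W2) + P(L|W3)·P(W3) + P(L|W4)·P(W4)
      = 0.1445·0.33 + 0.0546·0.19 + 0.0151·0.19 + 0.0809·0.29
      = 0.047685 + 0.010374 + 0.002869 + 0.023461 = 0.084389

0.0844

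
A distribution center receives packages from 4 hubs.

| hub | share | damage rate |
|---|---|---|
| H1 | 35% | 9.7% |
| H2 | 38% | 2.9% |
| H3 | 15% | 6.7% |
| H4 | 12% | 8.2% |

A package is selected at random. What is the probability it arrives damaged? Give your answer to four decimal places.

P(D) ≈ 0.0649

P(D) = P(D|H1)·P(H1) + P(D|H2)·P(H2) + P(D|H3)·P(H3) + P(D|H4)·P(H4)
      = 0.097·0.35 + 0.029·0.38 + 0.067·0.15 + 0.082·0.12
      = 0.03395 + 0.01102 + 0.01005 + 0.00984 = 0.06486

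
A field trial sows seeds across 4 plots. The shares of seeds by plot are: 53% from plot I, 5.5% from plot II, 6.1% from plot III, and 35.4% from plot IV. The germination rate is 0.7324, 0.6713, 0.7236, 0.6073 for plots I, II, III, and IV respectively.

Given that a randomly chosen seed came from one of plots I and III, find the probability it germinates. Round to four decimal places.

Let S = {I, III}.
P(S) = 0.53 + 0.061 = 0.591.
P(G ∩ S) = 0.7324·0.53 + 0.7236·0.061 = 0.388172 + 0.0441396 = 0.4323116.
P(G | S) = 0.4323116 / 0.591 = 0.731492…

P(G|S) ≈ 0.7315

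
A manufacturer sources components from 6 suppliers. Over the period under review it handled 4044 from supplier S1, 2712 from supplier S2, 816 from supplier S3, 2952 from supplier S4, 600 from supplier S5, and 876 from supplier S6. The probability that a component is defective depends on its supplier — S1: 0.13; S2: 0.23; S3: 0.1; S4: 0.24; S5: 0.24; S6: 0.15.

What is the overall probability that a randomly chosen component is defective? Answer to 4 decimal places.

Total: 4044 + 2712 + 816 + 2952 + 600 + 876 = 12000.
P(S1) = 4044/12000 = 0.337. P(S2) = 2712/12000 = 0.226. P(S3) = 816/12000 = 0.068. P(S4) = 2952/12000 = 0.246. P(S5) = 600/12000 = 0.05. P(S6) = 876/12000 = 0.073.
Using total probability over the partition,
P(D) = P(D|S1)·P(S1) + P(D|S2)·P(S2) + P(D|S3)·P(S3) + P(D|S4)·P(S4) + P(D|S5)·P(S5) + P(D|S6)·P(S6)
      = 0.13·0.337 + 0.23·0.226 + 0.1·0.068 + 0.24·0.246 + 0.24·0.05 + 0.15·0.073
      = 0.04381 + 0.05198 + 0.0068 + 0.05904 + 0.012 + 0.01095 = 0.18458

P(D) ≈ 0.1846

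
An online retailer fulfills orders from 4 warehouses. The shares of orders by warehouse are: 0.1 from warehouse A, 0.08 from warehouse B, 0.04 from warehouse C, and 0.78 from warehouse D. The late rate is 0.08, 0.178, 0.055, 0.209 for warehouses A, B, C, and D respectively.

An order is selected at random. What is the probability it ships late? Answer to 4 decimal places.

0.1875

P(L) = P(L|A)·P(A) + P(L|B)·P(B) + P(L|C)·P(C) + P(L|D)·P(D)
      = 0.08·0.1 + 0.178·0.08 + 0.055·0.04 + 0.209·0.78
      = 0.008 + 0.01424 + 0.0022 + 0.16302 = 0.18746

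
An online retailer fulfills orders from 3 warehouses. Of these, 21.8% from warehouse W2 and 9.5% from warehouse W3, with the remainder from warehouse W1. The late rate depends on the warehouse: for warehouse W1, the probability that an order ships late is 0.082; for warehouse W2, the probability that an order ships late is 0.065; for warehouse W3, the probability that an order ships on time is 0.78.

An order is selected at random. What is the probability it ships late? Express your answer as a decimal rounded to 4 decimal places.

P(W1) = 1 − (0.218 + 0.095) = 0.687.
P(L|W3) = 1 − 0.78 = 0.22.
P(L) = P(L|W1)·P(W1) + P(L|W2)·P(W2) + P(L|W3)·P(W3)
      = 0.082·0.687 + 0.065·0.218 + 0.22·0.095
      = 0.056334 + 0.01417 + 0.0209 = 0.091404

P(L) ≈ 0.0914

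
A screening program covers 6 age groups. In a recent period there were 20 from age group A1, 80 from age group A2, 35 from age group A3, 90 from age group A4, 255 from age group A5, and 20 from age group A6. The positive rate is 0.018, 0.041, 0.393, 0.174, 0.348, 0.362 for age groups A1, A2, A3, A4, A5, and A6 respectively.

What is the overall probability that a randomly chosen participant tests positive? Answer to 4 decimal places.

Total: 20 + 80 + 35 + 90 + 255 + 20 = 500.
P(A1) = 20/500 = 0.04. P(A2) = 80/500 = 0.16. P(A3) = 35/500 = 0.07. P(A4) = 90/500 = 0.18. P(A5) = 255/500 = 0.51. P(A6) = 20/500 = 0.04.
P(T) = P(T|A1)·P(A1) + P(T|A2)·P(A2) + P(T|A3)·P(A3) + P(T|A4)·P(A4) + P(T|A5)·P(A5) + P(T|A6)·P(A6)
      = 0.018·0.04 + 0.041·0.16 + 0.393·0.07 + 0.174·0.18 + 0.348·0.51 + 0.362·0.04
      = 0.00072 + 0.00656 + 0.02751 + 0.03132 + 0.17748 + 0.01448 = 0.25807

0.2581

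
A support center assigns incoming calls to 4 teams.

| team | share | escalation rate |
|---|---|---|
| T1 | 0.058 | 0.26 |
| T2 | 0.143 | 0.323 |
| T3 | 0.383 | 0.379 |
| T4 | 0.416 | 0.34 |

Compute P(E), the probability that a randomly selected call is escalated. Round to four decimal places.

Using total probability over the partition,
P(E) = P(E|T1)·P(T1) + P(E|T2)·P(T2) + P(E|T3)·P(T3) + P(E|T4)·P(T4)
      = 0.26·0.058 + 0.323·0.143 + 0.379·0.383 + 0.34·0.416
      = 0.01508 + 0.046189 + 0.145157 + 0.14144 = 0.347866

P(E) ≈ 0.3479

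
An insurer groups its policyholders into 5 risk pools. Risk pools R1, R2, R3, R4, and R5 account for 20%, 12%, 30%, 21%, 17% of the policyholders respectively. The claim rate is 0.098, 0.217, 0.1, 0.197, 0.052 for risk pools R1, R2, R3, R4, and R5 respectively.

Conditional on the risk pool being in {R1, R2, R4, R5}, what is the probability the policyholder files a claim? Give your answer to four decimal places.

Let S = {R1, R2, R4, R5}.
P(S) = 0.2 + 0.12 + 0.21 + 0.17 = 0.7.
P(C ∩ S) = 0.098·0.2 + 0.217·0.12 + 0.197·0.21 + 0.052·0.17 = 0.0196 + 0.02604 + 0.04137 + 0.00884 = 0.09585.
P(C | S) = 0.09585 / 0.7 = 0.136929…

P(C|S) ≈ 0.1369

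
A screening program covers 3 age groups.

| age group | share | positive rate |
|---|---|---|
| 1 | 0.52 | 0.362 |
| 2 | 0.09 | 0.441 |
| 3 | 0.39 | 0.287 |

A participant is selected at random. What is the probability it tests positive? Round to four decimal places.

P(T) ≈ 0.3399

Summing over the partition,
P(T) = P(T|1)·P(1) + P(T|2)·P(2) + P(T|3)·P(3)
      = 0.362·0.52 + 0.441·0.09 + 0.287·0.39
      = 0.18824 + 0.03969 + 0.11193 = 0.33986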